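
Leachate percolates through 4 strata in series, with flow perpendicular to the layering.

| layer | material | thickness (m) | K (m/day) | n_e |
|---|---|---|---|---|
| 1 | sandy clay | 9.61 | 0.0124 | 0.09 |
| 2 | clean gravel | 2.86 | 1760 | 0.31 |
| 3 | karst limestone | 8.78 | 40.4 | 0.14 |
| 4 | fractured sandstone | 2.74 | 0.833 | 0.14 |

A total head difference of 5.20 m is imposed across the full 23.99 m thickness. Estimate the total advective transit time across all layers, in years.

1.38

With flow normal to the layers, continuity requires the same specific discharge q through every layer.
Σ(b_i/K_i) = 9.61/0.0124 + 2.86/1760 + 8.78/40.4 + 2.74/0.833 = 778.5 d.
q = Δh / Σ(b_i/K_i) = 5.20 / 778.5 = 0.006679 m/day.
In each layer the seepage velocity is v_i = q/n_i, so the layer transit time is t_i = b_i·n_i / q:
  layer 1 (sandy clay): t_1 = 9.61 × 0.09 / 0.006679 = 129.5 d
  layer 2 (clean gravel): t_2 = 2.86 × 0.31 / 0.006679 = 132.7 d
  layer 3 (karst limestone): t_3 = 8.78 × 0.14 / 0.006679 = 184.0 d
  layer 4 (fractured sandstone): t_4 = 2.74 × 0.14 / 0.006679 = 57.43 d
Total t = Σ t_i = 503.7 days = 1.379 years.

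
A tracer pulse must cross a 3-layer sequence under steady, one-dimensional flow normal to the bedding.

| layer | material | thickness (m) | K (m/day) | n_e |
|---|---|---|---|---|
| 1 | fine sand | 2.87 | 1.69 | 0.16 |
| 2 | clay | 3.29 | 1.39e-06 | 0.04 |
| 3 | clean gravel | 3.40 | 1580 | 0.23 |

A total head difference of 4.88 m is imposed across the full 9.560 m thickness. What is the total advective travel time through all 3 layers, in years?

1820

With flow normal to the layers, continuity requires the same specific discharge q through every layer.
Σ(b_i/K_i) = 2.87/1.69 + 3.29/1.39e-06 + 3.40/1580 = 2.367e+06 d.
q = Δh / Σ(b_i/K_i) = 4.88 / 2.367e+06 = 2.062e-06 m/day.
In each layer the seepage velocity is v_i = q/n_i, so the layer transit time is t_i = b_i·n_i / q:
  layer 1 (fine sand): t_1 = 2.87 × 0.16 / 2.062e-06 = 2.227e+05 d
  layer 2 (clay): t_2 = 3.29 × 0.04 / 2.062e-06 = 63829 d
  layer 3 (clean gravel): t_3 = 3.40 × 0.23 / 2.062e-06 = 3.793e+05 d
Total t = Σ t_i = 6.658e+05 days = 1823 years.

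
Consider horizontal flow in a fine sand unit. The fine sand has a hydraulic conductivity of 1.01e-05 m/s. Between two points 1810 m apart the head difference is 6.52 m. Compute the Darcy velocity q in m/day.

0.00314

Convert K: 1.01e-05 m/s × 86400 = 0.8726 m/day.
Hydraulic gradient i = Δh / L = 6.52 / 1810 = 0.003602.
Specific discharge q = K · i = 0.8726 × 0.003602 = 0.003143 m/day.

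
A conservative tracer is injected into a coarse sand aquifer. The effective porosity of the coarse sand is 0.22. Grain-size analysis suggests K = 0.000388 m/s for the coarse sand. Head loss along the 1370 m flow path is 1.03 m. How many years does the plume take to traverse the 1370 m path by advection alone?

32.7

Convert K: 0.000388 m/s × 86400 = 33.52 m/day.
Hydraulic gradient i = Δh / L = 1.03 / 1370 = 0.0007518.
Darcy flux q = K · i = 33.52 × 0.0007518 = 0.02520 m/day.
Seepage velocity v = q / n_e = 0.02520 / 0.22 = 0.1146 m/day.
Travel time t = L / v = 1370 / 0.1146 = 11959 days = 32.74 years.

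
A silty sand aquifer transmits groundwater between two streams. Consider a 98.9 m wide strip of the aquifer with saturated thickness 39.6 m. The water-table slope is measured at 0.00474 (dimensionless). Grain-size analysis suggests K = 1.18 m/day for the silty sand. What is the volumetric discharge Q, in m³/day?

21.9

Cross-sectional area A = 98.9 × 39.6 = 3916 m².
Hydraulic gradient i = 0.00474.
Darcy's law: Q = K · A · i = 1.180 × 3916 × 0.004740 = 21.91 m³/day.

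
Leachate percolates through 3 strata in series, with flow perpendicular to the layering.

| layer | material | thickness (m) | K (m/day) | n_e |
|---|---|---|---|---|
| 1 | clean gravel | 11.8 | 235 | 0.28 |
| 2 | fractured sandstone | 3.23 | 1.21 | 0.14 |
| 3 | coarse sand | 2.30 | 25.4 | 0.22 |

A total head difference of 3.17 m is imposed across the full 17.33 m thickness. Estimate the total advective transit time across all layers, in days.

3.78

With flow normal to the layers, continuity requires the same specific discharge q through every layer.
Σ(b_i/K_i) = 11.8/235 + 3.23/1.21 + 2.30/25.4 = 2.810 d.
q = Δh / Σ(b_i/K_i) = 3.17 / 2.810 = 1.128 m/day.
In each layer the seepage velocity is v_i = q/n_i, so the layer transit time is t_i = b_i·n_i / q:
  layer 1 (clean gravel): t_1 = 11.8 × 0.28 / 1.128 = 2.929 d
  layer 2 (fractured sandstone): t_2 = 3.23 × 0.14 / 1.128 = 0.4009 d
  layer 3 (coarse sand): t_3 = 2.30 × 0.22 / 1.128 = 0.4486 d
Total t = Σ t_i = 3.778 days.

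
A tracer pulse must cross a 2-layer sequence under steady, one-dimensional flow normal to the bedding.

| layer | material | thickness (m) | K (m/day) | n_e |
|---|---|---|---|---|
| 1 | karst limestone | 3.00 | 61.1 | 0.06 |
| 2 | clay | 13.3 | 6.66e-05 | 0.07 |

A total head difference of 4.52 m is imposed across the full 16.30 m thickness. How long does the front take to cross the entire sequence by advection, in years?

With flow normal to the layers, continuity requires the same specific discharge q through every layer.
Σ(b_i/K_i) = 3.00/61.1 + 13.3/6.66e-05 = 1.997e+05 d.
q = Δh / Σ(b_i/K_i) = 4.52 / 1.997e+05 = 2.263e-05 m/day.
In each layer the seepage velocity is v_i = q/n_i, so the layer transit time is t_i = b_i·n_i / q:
  layer 1 (karst limestone): t_1 = 3.00 × 0.06 / 2.263e-05 = 7953 d
  layer 2 (clay): t_2 = 13.3 × 0.07 / 2.263e-05 = 41133 d
Total t = Σ t_i = 49085 days = 134.4 years.

134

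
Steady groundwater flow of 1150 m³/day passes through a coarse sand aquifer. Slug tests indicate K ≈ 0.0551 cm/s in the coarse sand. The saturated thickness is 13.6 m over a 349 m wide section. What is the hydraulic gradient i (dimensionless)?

0.00509

Convert K: 0.0551 cm/s × 864 = 47.61 m/day.
Cross-sectional area A = 349 × 13.6 = 4746 m².
From Q = K·A·i, i = Q / (K·A) = 1150 / (47.61 × 4746) = 0.005089.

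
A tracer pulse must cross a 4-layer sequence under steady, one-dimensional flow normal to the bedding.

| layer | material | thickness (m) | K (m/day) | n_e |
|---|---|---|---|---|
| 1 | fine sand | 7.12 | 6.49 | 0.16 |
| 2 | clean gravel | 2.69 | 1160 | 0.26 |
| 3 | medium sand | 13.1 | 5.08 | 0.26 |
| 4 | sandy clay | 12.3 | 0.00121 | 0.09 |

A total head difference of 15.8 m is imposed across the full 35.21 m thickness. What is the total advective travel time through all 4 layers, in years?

11.2

With flow normal to the layers, continuity requires the same specific discharge q through every layer.
Σ(b_i/K_i) = 7.12/6.49 + 2.69/1160 + 13.1/5.08 + 12.3/0.00121 = 10169 d.
q = Δh / Σ(b_i/K_i) = 15.8 / 10169 = 0.001554 m/day.
In each layer the seepage velocity is v_i = q/n_i, so the layer transit time is t_i = b_i·n_i / q:
  layer 1 (fine sand): t_1 = 7.12 × 0.16 / 0.001554 = 733.2 d
  layer 2 (clean gravel): t_2 = 2.69 × 0.26 / 0.001554 = 450.1 d
  layer 3 (medium sand): t_3 = 13.1 × 0.26 / 0.001554 = 2192 d
  layer 4 (sandy clay): t_4 = 12.3 × 0.09 / 0.001554 = 712.5 d
Total t = Σ t_i = 4088 days = 11.19 years.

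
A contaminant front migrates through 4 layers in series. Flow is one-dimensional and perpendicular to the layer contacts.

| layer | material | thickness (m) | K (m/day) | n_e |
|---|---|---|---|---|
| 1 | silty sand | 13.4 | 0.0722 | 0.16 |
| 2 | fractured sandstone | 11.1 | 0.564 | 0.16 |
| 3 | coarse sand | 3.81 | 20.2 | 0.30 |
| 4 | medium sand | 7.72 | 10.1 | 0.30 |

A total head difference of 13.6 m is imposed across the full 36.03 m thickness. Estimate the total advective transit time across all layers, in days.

With flow normal to the layers, continuity requires the same specific discharge q through every layer.
Σ(b_i/K_i) = 13.4/0.0722 + 11.1/0.564 + 3.81/20.2 + 7.72/10.1 = 206.2 d.
q = Δh / Σ(b_i/K_i) = 13.6 / 206.2 = 0.06595 m/day.
In each layer the seepage velocity is v_i = q/n_i, so the layer transit time is t_i = b_i·n_i / q:
  layer 1 (silty sand): t_1 = 13.4 × 0.16 / 0.06595 = 32.51 d
  layer 2 (fractured sandstone): t_2 = 11.1 × 0.16 / 0.06595 = 26.93 d
  layer 3 (coarse sand): t_3 = 3.81 × 0.30 / 0.06595 = 17.33 d
  layer 4 (medium sand): t_4 = 7.72 × 0.30 / 0.06595 = 35.12 d
Total t = Σ t_i = 111.9 days.

112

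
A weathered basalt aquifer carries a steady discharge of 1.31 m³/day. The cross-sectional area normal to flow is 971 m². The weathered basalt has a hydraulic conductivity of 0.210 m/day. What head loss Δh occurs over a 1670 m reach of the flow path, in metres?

From Q = K·A·i, i = Q / (K·A) = 1.31 / (0.2100 × 971.0) = 0.006424.
Head loss Δh = i · L = 0.006424 × 1670 = 10.73 m.

10.7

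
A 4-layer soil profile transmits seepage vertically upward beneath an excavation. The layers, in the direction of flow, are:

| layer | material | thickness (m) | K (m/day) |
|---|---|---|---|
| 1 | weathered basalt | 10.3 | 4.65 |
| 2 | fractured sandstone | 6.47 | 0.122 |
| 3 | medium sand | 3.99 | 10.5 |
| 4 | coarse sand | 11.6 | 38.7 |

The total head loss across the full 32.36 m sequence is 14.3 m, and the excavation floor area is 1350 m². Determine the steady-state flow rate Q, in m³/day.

345

Flow is perpendicular to layering, so the layers act in series and the equivalent K is the thickness-weighted harmonic mean.
Total thickness L = 10.3 + 6.47 + 3.99 + 11.6 = 32.36 m.
Σ(b_i/K_i) = 10.3/4.65 + 6.47/0.122 + 3.99/10.5 + 11.6/38.7 = 55.93 d.
K_eq = L / Σ(b_i/K_i) = 32.36 / 55.93 = 0.5786 m/day.
Q = K_eq · A · (Δh/L) = 0.5786 × 1350 × (14.3/32.36) = 345.2 m³/day.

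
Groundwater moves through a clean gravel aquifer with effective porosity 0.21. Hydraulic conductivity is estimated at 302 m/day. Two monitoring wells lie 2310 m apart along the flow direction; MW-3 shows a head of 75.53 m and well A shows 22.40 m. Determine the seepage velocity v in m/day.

Hydraulic gradient i = (75.53 − 22.40) / 2310 = 53.13 / 2310 = 0.02300.
Darcy flux q = K · i = 302.0 × 0.02300 = 6.946 m/day.
Seepage velocity v = q / n_e = 6.946 / 0.21 = 33.08 m/day.

33.1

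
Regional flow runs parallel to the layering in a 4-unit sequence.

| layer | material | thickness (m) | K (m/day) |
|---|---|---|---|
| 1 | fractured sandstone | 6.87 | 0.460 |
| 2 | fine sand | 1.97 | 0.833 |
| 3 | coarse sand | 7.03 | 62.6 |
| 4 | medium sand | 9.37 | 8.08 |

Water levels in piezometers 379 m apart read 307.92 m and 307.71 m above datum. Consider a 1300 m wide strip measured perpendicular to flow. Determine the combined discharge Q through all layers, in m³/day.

Flow is parallel to layering, so each bed carries its own Darcy discharge and the transmissivities add.
Σ(K_i·b_i) = 0.460×6.87 + 0.833×1.97 + 62.6×7.03 + 8.08×9.37 = 520.6 m²/day.
Hydraulic gradient i = (307.92 − 307.71) / 379 = 0.21 / 379 = 0.0005541.
Q = Σ(K_i·b_i) · W · i = 520.6 × 1300 × 0.0005541 = 375.0 m³/day.

375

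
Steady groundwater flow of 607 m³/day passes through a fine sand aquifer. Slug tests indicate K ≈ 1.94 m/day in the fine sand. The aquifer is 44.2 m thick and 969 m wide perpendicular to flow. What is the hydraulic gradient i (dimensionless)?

0.00731

Cross-sectional area A = 969 × 44.2 = 42830 m².
From Q = K·A·i, i = Q / (K·A) = 607 / (1.940 × 42830) = 0.007305.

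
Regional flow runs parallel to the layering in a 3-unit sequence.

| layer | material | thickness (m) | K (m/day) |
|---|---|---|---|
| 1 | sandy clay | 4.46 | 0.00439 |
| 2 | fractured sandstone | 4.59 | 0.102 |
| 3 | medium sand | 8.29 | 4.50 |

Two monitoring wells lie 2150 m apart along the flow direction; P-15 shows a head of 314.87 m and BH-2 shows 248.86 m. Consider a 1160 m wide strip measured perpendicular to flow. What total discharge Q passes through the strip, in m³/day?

Flow is parallel to layering, so each bed carries its own Darcy discharge and the transmissivities add.
Σ(K_i·b_i) = 0.00439×4.46 + 0.102×4.59 + 4.50×8.29 = 37.79 m²/day.
Hydraulic gradient i = (314.87 − 248.86) / 2150 = 66.01 / 2150 = 0.03070.
Q = Σ(K_i·b_i) · W · i = 37.79 × 1160 × 0.03070 = 1346 m³/day.

1350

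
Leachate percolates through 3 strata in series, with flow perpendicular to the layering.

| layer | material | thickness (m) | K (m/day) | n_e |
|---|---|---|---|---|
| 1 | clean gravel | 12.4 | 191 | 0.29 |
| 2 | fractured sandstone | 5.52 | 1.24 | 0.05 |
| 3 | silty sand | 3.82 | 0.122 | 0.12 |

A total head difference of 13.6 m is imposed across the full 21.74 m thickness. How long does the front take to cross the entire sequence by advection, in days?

11.4

With flow normal to the layers, continuity requires the same specific discharge q through every layer.
Σ(b_i/K_i) = 12.4/191 + 5.52/1.24 + 3.82/0.122 = 35.83 d.
q = Δh / Σ(b_i/K_i) = 13.6 / 35.83 = 0.3796 m/day.
In each layer the seepage velocity is v_i = q/n_i, so the layer transit time is t_i = b_i·n_i / q:
  layer 1 (clean gravel): t_1 = 12.4 × 0.29 / 0.3796 = 9.473 d
  layer 2 (fractured sandstone): t_2 = 5.52 × 0.05 / 0.3796 = 0.7271 d
  layer 3 (silty sand): t_3 = 3.82 × 0.12 / 0.3796 = 1.208 d
Total t = Σ t_i = 11.41 days.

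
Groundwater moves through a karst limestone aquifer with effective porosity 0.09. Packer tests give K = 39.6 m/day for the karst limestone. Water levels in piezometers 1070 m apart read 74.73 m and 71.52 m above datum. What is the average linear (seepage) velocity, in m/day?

1.32

Hydraulic gradient i = (74.73 − 71.52) / 1070 = 3.21 / 1070 = 0.003000.
Darcy flux q = K · i = 39.60 × 0.003000 = 0.1188 m/day.
Seepage velocity v = q / n_e = 0.1188 / 0.09 = 1.320 m/day.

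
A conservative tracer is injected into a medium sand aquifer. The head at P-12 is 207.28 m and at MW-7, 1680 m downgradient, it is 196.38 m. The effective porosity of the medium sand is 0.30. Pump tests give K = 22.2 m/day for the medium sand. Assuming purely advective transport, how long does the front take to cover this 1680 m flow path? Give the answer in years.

Hydraulic gradient i = (207.28 − 196.38) / 1680 = 10.9 / 1680 = 0.006488.
Darcy flux q = K · i = 22.20 × 0.006488 = 0.1440 m/day.
Seepage velocity v = q / n_e = 0.1440 / 0.30 = 0.4801 m/day.
Travel time t = L / v = 1680 / 0.4801 = 3499 days = 9.580 years.

9.58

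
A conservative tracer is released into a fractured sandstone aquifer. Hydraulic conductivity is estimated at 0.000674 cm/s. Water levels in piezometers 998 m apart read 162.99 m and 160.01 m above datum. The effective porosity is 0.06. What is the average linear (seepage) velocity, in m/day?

Convert K: 0.000674 cm/s × 864 = 0.5823 m/day.
Hydraulic gradient i = (162.99 − 160.01) / 998 = 2.98 / 998 = 0.002986.
Darcy flux q = K · i = 0.5823 × 0.002986 = 0.001739 m/day.
Seepage velocity v = q / n_e = 0.001739 / 0.06 = 0.02898 m/day.

0.0290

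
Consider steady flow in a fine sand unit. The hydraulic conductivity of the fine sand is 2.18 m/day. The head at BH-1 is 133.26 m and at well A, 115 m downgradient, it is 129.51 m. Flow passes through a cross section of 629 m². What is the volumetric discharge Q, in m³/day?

Hydraulic gradient i = (133.26 − 129.51) / 115 = 3.75 / 115 = 0.03261.
Darcy's law: Q = K · A · i = 2.180 × 629.0 × 0.03261 = 44.71 m³/day.

44.7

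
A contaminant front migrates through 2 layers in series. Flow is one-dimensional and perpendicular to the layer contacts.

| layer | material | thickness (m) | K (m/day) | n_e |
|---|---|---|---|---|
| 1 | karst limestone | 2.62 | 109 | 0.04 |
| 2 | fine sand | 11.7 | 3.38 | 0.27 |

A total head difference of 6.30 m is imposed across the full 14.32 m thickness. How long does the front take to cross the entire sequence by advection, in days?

1.81

With flow normal to the layers, continuity requires the same specific discharge q through every layer.
Σ(b_i/K_i) = 2.62/109 + 11.7/3.38 = 3.486 d.
q = Δh / Σ(b_i/K_i) = 6.30 / 3.486 = 1.807 m/day.
In each layer the seepage velocity is v_i = q/n_i, so the layer transit time is t_i = b_i·n_i / q:
  layer 1 (karst limestone): t_1 = 2.62 × 0.04 / 1.807 = 0.05798 d
  layer 2 (fine sand): t_2 = 11.7 × 0.27 / 1.807 = 1.748 d
Total t = Σ t_i = 1.806 days.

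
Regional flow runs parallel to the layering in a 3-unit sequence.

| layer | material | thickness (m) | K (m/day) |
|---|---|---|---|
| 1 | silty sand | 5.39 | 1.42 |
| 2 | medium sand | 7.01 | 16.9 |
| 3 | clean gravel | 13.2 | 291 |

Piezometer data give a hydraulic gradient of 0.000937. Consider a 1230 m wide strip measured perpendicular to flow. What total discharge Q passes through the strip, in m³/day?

Flow is parallel to layering, so each bed carries its own Darcy discharge and the transmissivities add.
Σ(K_i·b_i) = 1.42×5.39 + 16.9×7.01 + 291×13.2 = 3967 m²/day.
Hydraulic gradient i = 0.000937.
Q = Σ(K_i·b_i) · W · i = 3967 × 1230 × 0.0009370 = 4572 m³/day.

4570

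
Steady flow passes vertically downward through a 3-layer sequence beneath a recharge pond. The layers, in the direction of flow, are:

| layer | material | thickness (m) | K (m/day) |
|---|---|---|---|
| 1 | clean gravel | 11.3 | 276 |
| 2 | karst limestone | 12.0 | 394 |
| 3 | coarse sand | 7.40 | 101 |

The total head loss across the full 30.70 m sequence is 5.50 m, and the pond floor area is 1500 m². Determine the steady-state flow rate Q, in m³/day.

57000

Flow is perpendicular to layering, so the layers act in series and the equivalent K is the thickness-weighted harmonic mean.
Total thickness L = 11.3 + 12.0 + 7.40 = 30.70 m.
Σ(b_i/K_i) = 11.3/276 + 12.0/394 + 7.40/101 = 0.1447 d.
K_eq = L / Σ(b_i/K_i) = 30.70 / 0.1447 = 212.2 m/day.
Q = K_eq · A · (Δh/L) = 212.2 × 1500 × (5.50/30.70) = 57028 m³/day.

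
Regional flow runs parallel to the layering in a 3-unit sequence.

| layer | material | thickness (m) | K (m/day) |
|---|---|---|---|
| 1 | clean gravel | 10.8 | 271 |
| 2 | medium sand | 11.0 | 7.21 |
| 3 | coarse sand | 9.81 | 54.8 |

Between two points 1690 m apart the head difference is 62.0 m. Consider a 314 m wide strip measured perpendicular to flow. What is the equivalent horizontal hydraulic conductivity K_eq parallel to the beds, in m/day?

112

Flow is parallel to layering, so each bed carries its own Darcy discharge and the transmissivities add.
Σ(K_i·b_i) = 271×10.8 + 7.21×11.0 + 54.8×9.81 = 3544 m²/day.
Total thickness b = 31.61 m, so K_eq = Σ(K_i·b_i)/b = 112.1 m/day.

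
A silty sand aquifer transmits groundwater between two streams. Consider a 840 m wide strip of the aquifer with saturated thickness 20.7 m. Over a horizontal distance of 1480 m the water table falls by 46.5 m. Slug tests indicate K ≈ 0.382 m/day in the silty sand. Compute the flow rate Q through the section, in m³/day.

209

Cross-sectional area A = 840 × 20.7 = 17388 m².
Hydraulic gradient i = Δh / L = 46.5 / 1480 = 0.03142.
Darcy's law: Q = K · A · i = 0.3820 × 17388 × 0.03142 = 208.7 m³/day.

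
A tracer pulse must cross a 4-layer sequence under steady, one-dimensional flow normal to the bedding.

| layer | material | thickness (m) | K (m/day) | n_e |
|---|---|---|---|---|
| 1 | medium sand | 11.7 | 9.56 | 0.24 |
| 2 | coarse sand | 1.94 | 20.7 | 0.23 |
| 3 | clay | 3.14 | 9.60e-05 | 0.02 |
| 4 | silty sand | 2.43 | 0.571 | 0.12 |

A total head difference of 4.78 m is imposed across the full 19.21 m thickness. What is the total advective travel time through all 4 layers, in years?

With flow normal to the layers, continuity requires the same specific discharge q through every layer.
Σ(b_i/K_i) = 11.7/9.56 + 1.94/20.7 + 3.14/9.60e-05 + 2.43/0.571 = 32714 d.
q = Δh / Σ(b_i/K_i) = 4.78 / 32714 = 0.0001461 m/day.
In each layer the seepage velocity is v_i = q/n_i, so the layer transit time is t_i = b_i·n_i / q:
  layer 1 (medium sand): t_1 = 11.7 × 0.24 / 0.0001461 = 19218 d
  layer 2 (coarse sand): t_2 = 1.94 × 0.23 / 0.0001461 = 3054 d
  layer 3 (clay): t_3 = 3.14 × 0.02 / 0.0001461 = 429.8 d
  layer 4 (silty sand): t_4 = 2.43 × 0.12 / 0.0001461 = 1996 d
Total t = Σ t_i = 24697 days = 67.62 years.

67.6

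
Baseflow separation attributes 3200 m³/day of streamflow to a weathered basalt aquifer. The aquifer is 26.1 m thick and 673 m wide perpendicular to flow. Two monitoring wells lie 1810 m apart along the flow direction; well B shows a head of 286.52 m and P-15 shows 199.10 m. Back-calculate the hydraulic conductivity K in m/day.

Cross-sectional area A = 673 × 26.1 = 17565 m².
Hydraulic gradient i = (286.52 − 199.10) / 1810 = 87.42 / 1810 = 0.04830.
From Q = K·A·i, K = Q / (A·i) = 3200 / (17565 × 0.04830) = 3.772 m/day.

3.77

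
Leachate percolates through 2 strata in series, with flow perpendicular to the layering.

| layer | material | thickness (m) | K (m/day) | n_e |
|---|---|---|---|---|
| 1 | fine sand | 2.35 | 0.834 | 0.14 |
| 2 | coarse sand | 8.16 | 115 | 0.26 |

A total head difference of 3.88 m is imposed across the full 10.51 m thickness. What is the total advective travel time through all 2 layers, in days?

1.82

With flow normal to the layers, continuity requires the same specific discharge q through every layer.
Σ(b_i/K_i) = 2.35/0.834 + 8.16/115 = 2.889 d.
q = Δh / Σ(b_i/K_i) = 3.88 / 2.889 = 1.343 m/day.
In each layer the seepage velocity is v_i = q/n_i, so the layer transit time is t_i = b_i·n_i / q:
  layer 1 (fine sand): t_1 = 2.35 × 0.14 / 1.343 = 0.2449 d
  layer 2 (coarse sand): t_2 = 8.16 × 0.26 / 1.343 = 1.580 d
Total t = Σ t_i = 1.824 days.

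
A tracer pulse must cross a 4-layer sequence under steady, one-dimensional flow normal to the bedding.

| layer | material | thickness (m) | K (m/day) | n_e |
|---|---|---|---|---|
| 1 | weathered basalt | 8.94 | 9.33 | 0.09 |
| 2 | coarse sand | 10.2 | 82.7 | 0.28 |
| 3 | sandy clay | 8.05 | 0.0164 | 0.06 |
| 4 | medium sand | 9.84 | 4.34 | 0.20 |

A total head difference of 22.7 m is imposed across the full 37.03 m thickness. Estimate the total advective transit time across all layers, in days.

133

With flow normal to the layers, continuity requires the same specific discharge q through every layer.
Σ(b_i/K_i) = 8.94/9.33 + 10.2/82.7 + 8.05/0.0164 + 9.84/4.34 = 494.2 d.
q = Δh / Σ(b_i/K_i) = 22.7 / 494.2 = 0.04593 m/day.
In each layer the seepage velocity is v_i = q/n_i, so the layer transit time is t_i = b_i·n_i / q:
  layer 1 (weathered basalt): t_1 = 8.94 × 0.09 / 0.04593 = 17.52 d
  layer 2 (coarse sand): t_2 = 10.2 × 0.28 / 0.04593 = 62.18 d
  layer 3 (sandy clay): t_3 = 8.05 × 0.06 / 0.04593 = 10.52 d
  layer 4 (medium sand): t_4 = 9.84 × 0.20 / 0.04593 = 42.85 d
Total t = Σ t_i = 133.1 days.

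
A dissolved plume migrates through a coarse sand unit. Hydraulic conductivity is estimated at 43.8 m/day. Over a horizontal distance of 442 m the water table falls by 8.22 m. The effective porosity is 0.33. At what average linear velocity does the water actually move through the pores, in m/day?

Hydraulic gradient i = Δh / L = 8.22 / 442 = 0.01860.
Darcy flux q = K · i = 43.80 × 0.01860 = 0.8146 m/day.
Seepage velocity v = q / n_e = 0.8146 / 0.33 = 2.468 m/day.

2.47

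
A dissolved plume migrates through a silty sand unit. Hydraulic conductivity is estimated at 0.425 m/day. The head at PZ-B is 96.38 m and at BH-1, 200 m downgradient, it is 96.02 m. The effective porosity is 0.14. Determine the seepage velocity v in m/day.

Hydraulic gradient i = (96.38 − 96.02) / 200 = 0.36 / 200 = 0.001800.
Darcy flux q = K · i = 0.4250 × 0.001800 = 0.0007650 m/day.
Seepage velocity v = q / n_e = 0.0007650 / 0.14 = 0.005464 m/day.

0.00546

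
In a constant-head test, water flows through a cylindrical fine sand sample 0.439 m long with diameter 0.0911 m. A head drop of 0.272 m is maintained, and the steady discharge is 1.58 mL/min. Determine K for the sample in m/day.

0.563

Cross-sectional area A = π·(d/2)² = π × (0.0911/2)² = 0.006518 m².
Convert discharge: 1.58 mL/min = 2.633e-08 m³/s.
Darcy's law rearranged: K = Q·L / (A·Δh) = 2.633e-08 × 0.439 / (0.006518 × 0.272) = 6.520e-06 m/s = 0.5634 m/day.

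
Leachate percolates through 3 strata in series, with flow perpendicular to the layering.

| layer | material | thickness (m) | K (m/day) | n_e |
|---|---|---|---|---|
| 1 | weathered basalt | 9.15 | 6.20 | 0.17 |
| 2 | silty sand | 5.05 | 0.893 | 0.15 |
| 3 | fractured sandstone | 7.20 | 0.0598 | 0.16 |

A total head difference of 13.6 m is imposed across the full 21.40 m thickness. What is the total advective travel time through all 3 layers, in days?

32.5

With flow normal to the layers, continuity requires the same specific discharge q through every layer.
Σ(b_i/K_i) = 9.15/6.20 + 5.05/0.893 + 7.20/0.0598 = 127.5 d.
q = Δh / Σ(b_i/K_i) = 13.6 / 127.5 = 0.1066 m/day.
In each layer the seepage velocity is v_i = q/n_i, so the layer transit time is t_i = b_i·n_i / q:
  layer 1 (weathered basalt): t_1 = 9.15 × 0.17 / 0.1066 = 14.59 d
  layer 2 (silty sand): t_2 = 5.05 × 0.15 / 0.1066 = 7.103 d
  layer 3 (fractured sandstone): t_3 = 7.20 × 0.16 / 0.1066 = 10.80 d
Total t = Σ t_i = 32.49 days.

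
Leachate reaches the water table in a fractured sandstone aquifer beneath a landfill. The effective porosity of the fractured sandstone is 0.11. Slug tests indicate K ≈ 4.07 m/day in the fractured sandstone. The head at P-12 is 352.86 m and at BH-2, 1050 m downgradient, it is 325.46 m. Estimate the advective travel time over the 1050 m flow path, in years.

2.98

Hydraulic gradient i = (352.86 − 325.46) / 1050 = 27.4 / 1050 = 0.02610.
Darcy flux q = K · i = 4.070 × 0.02610 = 0.1062 m/day.
Seepage velocity v = q / n_e = 0.1062 / 0.11 = 0.9655 m/day.
Travel time t = L / v = 1050 / 0.9655 = 1087 days = 2.977 years.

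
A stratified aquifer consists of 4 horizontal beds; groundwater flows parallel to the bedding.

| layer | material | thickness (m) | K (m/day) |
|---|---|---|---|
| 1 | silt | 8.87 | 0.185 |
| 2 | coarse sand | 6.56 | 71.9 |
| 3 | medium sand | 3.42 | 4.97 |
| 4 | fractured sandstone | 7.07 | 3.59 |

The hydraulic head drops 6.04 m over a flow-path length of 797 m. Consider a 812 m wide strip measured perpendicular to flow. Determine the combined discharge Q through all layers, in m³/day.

Flow is parallel to layering, so each bed carries its own Darcy discharge and the transmissivities add.
Σ(K_i·b_i) = 0.185×8.87 + 71.9×6.56 + 4.97×3.42 + 3.59×7.07 = 515.7 m²/day.
Hydraulic gradient i = Δh / L = 6.04 / 797 = 0.007578.
Q = Σ(K_i·b_i) · W · i = 515.7 × 812 × 0.007578 = 3173 m³/day.

3170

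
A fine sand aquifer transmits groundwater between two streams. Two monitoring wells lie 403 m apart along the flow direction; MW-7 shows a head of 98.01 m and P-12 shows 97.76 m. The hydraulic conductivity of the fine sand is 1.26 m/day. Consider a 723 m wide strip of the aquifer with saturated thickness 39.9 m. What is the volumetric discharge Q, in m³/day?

Cross-sectional area A = 723 × 39.9 = 28848 m².
Hydraulic gradient i = (98.01 − 97.76) / 403 = 0.25 / 403 = 0.0006203.
Darcy's law: Q = K · A · i = 1.260 × 28848 × 0.0006203 = 22.55 m³/day.

22.5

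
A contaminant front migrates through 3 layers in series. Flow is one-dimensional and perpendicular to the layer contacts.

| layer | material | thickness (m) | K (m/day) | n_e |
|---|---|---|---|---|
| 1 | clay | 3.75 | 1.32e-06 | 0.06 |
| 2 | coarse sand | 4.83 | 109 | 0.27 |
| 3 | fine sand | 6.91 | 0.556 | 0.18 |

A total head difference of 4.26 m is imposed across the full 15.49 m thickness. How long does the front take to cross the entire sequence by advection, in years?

5060

With flow normal to the layers, continuity requires the same specific discharge q through every layer.
Σ(b_i/K_i) = 3.75/1.32e-06 + 4.83/109 + 6.91/0.556 = 2.841e+06 d.
q = Δh / Σ(b_i/K_i) = 4.26 / 2.841e+06 = 1.500e-06 m/day.
In each layer the seepage velocity is v_i = q/n_i, so the layer transit time is t_i = b_i·n_i / q:
  layer 1 (clay): t_1 = 3.75 × 0.06 / 1.500e-06 = 1.500e+05 d
  layer 2 (coarse sand): t_2 = 4.83 × 0.27 / 1.500e-06 = 8.697e+05 d
  layer 3 (fine sand): t_3 = 6.91 × 0.18 / 1.500e-06 = 8.295e+05 d
Total t = Σ t_i = 1.849e+06 days = 5063 years.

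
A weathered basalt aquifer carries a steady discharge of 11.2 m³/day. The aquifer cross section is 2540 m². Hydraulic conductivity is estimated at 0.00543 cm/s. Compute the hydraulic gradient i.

Convert K: 0.00543 cm/s × 864 = 4.692 m/day.
From Q = K·A·i, i = Q / (K·A) = 11.2 / (4.692 × 2540) = 0.0009399.

0.000940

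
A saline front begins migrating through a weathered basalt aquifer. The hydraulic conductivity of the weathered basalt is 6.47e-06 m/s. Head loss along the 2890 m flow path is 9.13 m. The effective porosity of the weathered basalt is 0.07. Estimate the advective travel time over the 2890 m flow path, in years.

Convert K: 6.47e-06 m/s × 86400 = 0.5590 m/day.
Hydraulic gradient i = Δh / L = 9.13 / 2890 = 0.003159.
Darcy flux q = K · i = 0.5590 × 0.003159 = 0.001766 m/day.
Seepage velocity v = q / n_e = 0.001766 / 0.07 = 0.02523 m/day.
Travel time t = L / v = 2890 / 0.02523 = 1.146e+05 days = 313.6 years.

314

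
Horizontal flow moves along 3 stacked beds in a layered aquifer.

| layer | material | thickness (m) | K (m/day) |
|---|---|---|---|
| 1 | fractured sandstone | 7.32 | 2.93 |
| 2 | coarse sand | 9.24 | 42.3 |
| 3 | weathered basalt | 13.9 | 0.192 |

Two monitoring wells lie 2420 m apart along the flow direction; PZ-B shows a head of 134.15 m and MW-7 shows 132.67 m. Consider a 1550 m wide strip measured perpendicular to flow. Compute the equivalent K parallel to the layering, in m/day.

Flow is parallel to layering, so each bed carries its own Darcy discharge and the transmissivities add.
Σ(K_i·b_i) = 2.93×7.32 + 42.3×9.24 + 0.192×13.9 = 415.0 m²/day.
Total thickness b = 30.46 m, so K_eq = Σ(K_i·b_i)/b = 13.62 m/day.

13.6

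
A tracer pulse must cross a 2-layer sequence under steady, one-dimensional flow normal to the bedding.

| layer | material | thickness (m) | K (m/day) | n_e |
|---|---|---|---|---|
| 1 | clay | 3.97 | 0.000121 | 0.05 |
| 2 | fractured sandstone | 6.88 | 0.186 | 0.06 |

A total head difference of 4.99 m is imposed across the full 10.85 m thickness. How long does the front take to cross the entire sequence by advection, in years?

11.0

With flow normal to the layers, continuity requires the same specific discharge q through every layer.
Σ(b_i/K_i) = 3.97/0.000121 + 6.88/0.186 = 32847 d.
q = Δh / Σ(b_i/K_i) = 4.99 / 32847 = 0.0001519 m/day.
In each layer the seepage velocity is v_i = q/n_i, so the layer transit time is t_i = b_i·n_i / q:
  layer 1 (clay): t_1 = 3.97 × 0.05 / 0.0001519 = 1307 d
  layer 2 (fractured sandstone): t_2 = 6.88 × 0.06 / 0.0001519 = 2717 d
Total t = Σ t_i = 4024 days = 11.02 years.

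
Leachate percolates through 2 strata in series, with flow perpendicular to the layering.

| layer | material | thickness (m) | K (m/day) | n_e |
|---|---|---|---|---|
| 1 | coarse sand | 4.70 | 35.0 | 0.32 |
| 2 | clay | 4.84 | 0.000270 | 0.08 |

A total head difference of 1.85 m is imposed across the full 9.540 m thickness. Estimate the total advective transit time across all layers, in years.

50.2

With flow normal to the layers, continuity requires the same specific discharge q through every layer.
Σ(b_i/K_i) = 4.70/35.0 + 4.84/0.000270 = 17926 d.
q = Δh / Σ(b_i/K_i) = 1.85 / 17926 = 0.0001032 m/day.
In each layer the seepage velocity is v_i = q/n_i, so the layer transit time is t_i = b_i·n_i / q:
  layer 1 (coarse sand): t_1 = 4.70 × 0.32 / 0.0001032 = 14573 d
  layer 2 (clay): t_2 = 4.84 × 0.08 / 0.0001032 = 3752 d
Total t = Σ t_i = 18325 days = 50.17 years.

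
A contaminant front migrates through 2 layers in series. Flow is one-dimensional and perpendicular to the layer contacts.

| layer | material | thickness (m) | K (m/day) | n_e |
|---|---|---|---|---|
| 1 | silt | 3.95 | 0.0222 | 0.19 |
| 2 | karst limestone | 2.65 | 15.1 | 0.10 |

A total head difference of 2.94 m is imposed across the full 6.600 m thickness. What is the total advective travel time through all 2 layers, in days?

With flow normal to the layers, continuity requires the same specific discharge q through every layer.
Σ(b_i/K_i) = 3.95/0.0222 + 2.65/15.1 = 178.1 d.
q = Δh / Σ(b_i/K_i) = 2.94 / 178.1 = 0.01651 m/day.
In each layer the seepage velocity is v_i = q/n_i, so the layer transit time is t_i = b_i·n_i / q:
  layer 1 (silt): t_1 = 3.95 × 0.19 / 0.01651 = 45.46 d
  layer 2 (karst limestone): t_2 = 2.65 × 0.10 / 0.01651 = 16.05 d
Total t = Σ t_i = 61.52 days.

61.5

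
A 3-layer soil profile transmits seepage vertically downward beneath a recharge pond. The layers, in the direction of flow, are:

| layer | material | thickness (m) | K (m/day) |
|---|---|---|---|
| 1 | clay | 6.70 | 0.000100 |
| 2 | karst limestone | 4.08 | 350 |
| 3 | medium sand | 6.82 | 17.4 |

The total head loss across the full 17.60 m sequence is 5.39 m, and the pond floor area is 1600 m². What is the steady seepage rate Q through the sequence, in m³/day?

0.129

Flow is perpendicular to layering, so the layers act in series and the equivalent K is the thickness-weighted harmonic mean.
Total thickness L = 6.70 + 4.08 + 6.82 = 17.60 m.
Σ(b_i/K_i) = 6.70/0.000100 + 4.08/350 + 6.82/17.4 = 67000 d.
K_eq = L / Σ(b_i/K_i) = 17.60 / 67000 = 0.0002627 m/day.
Q = K_eq · A · (Δh/L) = 0.0002627 × 1600 × (5.39/17.60) = 0.1287 m³/day.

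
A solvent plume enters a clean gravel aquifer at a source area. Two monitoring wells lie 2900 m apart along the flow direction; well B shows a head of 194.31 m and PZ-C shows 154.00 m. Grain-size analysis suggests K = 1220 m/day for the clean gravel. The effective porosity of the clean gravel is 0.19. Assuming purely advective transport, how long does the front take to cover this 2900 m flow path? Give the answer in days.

Hydraulic gradient i = (194.31 − 154.00) / 2900 = 40.31 / 2900 = 0.01390.
Darcy flux q = K · i = 1220 × 0.01390 = 16.96 m/day.
Seepage velocity v = q / n_e = 16.96 / 0.19 = 89.25 m/day.
Travel time t = L / v = 2900 / 89.25 = 32.49 days.

32.5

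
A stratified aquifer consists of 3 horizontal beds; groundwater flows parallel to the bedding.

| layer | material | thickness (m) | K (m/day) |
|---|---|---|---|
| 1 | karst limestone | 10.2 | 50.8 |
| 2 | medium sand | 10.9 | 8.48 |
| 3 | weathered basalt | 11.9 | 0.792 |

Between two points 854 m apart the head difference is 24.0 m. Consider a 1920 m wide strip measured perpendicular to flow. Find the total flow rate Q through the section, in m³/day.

Flow is parallel to layering, so each bed carries its own Darcy discharge and the transmissivities add.
Σ(K_i·b_i) = 50.8×10.2 + 8.48×10.9 + 0.792×11.9 = 620.0 m²/day.
Hydraulic gradient i = Δh / L = 24.0 / 854 = 0.02810.
Q = Σ(K_i·b_i) · W · i = 620.0 × 1920 × 0.02810 = 33455 m³/day.

33500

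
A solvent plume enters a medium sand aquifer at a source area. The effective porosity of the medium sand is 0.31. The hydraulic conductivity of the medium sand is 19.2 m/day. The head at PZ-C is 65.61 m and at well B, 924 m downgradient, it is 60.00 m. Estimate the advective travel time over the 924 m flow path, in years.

Hydraulic gradient i = (65.61 − 60.00) / 924 = 5.61 / 924 = 0.006071.
Darcy flux q = K · i = 19.20 × 0.006071 = 0.1166 m/day.
Seepage velocity v = q / n_e = 0.1166 / 0.31 = 0.3760 m/day.
Travel time t = L / v = 924 / 0.3760 = 2457 days = 6.727 years.

6.73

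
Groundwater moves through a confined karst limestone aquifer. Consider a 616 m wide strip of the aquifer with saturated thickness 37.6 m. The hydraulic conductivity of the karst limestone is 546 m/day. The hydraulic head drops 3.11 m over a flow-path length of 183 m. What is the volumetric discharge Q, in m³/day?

215000

Cross-sectional area A = 616 × 37.6 = 23162 m².
Hydraulic gradient i = Δh / L = 3.11 / 183 = 0.01699.
Darcy's law: Q = K · A · i = 546.0 × 23162 × 0.01699 = 2.149e+05 m³/day.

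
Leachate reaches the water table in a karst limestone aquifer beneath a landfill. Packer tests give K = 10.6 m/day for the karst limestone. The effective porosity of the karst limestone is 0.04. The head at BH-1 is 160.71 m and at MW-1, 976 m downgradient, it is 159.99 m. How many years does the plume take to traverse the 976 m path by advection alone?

13.7

Hydraulic gradient i = (160.71 − 159.99) / 976 = 0.72 / 976 = 0.0007377.
Darcy flux q = K · i = 10.60 × 0.0007377 = 0.007820 m/day.
Seepage velocity v = q / n_e = 0.007820 / 0.04 = 0.1955 m/day.
Travel time t = L / v = 976 / 0.1955 = 4993 days = 13.67 years.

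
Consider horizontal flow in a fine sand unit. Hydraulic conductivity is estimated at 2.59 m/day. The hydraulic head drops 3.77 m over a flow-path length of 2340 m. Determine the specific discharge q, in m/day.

0.00417

Hydraulic gradient i = Δh / L = 3.77 / 2340 = 0.001611.
Specific discharge q = K · i = 2.590 × 0.001611 = 0.004173 m/day.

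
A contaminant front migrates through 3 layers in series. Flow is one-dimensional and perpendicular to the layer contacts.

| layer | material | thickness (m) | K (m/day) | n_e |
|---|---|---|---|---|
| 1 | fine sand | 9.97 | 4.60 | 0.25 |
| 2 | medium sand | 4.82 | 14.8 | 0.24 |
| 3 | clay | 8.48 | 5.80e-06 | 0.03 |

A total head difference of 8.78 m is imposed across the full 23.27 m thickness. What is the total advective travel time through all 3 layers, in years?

1780

With flow normal to the layers, continuity requires the same specific discharge q through every layer.
Σ(b_i/K_i) = 9.97/4.60 + 4.82/14.8 + 8.48/5.80e-06 = 1.462e+06 d.
q = Δh / Σ(b_i/K_i) = 8.78 / 1.462e+06 = 6.005e-06 m/day.
In each layer the seepage velocity is v_i = q/n_i, so the layer transit time is t_i = b_i·n_i / q:
  layer 1 (fine sand): t_1 = 9.97 × 0.25 / 6.005e-06 = 4.151e+05 d
  layer 2 (medium sand): t_2 = 4.82 × 0.24 / 6.005e-06 = 1.926e+05 d
  layer 3 (clay): t_3 = 8.48 × 0.03 / 6.005e-06 = 42363 d
Total t = Σ t_i = 6.501e+05 days = 1780 years.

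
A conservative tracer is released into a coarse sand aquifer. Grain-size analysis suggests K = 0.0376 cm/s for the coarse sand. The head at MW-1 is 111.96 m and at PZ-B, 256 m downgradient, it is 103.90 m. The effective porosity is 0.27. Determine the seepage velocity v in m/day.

Convert K: 0.0376 cm/s × 864 = 32.49 m/day.
Hydraulic gradient i = (111.96 − 103.90) / 256 = 8.06 / 256 = 0.03148.
Darcy flux q = K · i = 32.49 × 0.03148 = 1.023 m/day.
Seepage velocity v = q / n_e = 1.023 / 0.27 = 3.788 m/day.

3.79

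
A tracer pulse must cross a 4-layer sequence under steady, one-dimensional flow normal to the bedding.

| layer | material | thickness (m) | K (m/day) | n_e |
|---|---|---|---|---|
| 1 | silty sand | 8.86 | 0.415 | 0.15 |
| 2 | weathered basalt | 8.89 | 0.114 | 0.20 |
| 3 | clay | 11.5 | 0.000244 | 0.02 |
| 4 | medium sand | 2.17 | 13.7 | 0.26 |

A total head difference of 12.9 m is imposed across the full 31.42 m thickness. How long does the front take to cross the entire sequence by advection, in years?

39.1

With flow normal to the layers, continuity requires the same specific discharge q through every layer.
Σ(b_i/K_i) = 8.86/0.415 + 8.89/0.114 + 11.5/0.000244 + 2.17/13.7 = 47231 d.
q = Δh / Σ(b_i/K_i) = 12.9 / 47231 = 0.0002731 m/day.
In each layer the seepage velocity is v_i = q/n_i, so the layer transit time is t_i = b_i·n_i / q:
  layer 1 (silty sand): t_1 = 8.86 × 0.15 / 0.0002731 = 4866 d
  layer 2 (weathered basalt): t_2 = 8.89 × 0.20 / 0.0002731 = 6510 d
  layer 3 (clay): t_3 = 11.5 × 0.02 / 0.0002731 = 842.1 d
  layer 4 (medium sand): t_4 = 2.17 × 0.26 / 0.0002731 = 2066 d
Total t = Σ t_i = 14283 days = 39.11 years.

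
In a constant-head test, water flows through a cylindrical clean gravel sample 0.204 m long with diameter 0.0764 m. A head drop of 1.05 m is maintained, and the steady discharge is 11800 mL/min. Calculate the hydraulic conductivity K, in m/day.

Cross-sectional area A = π·(d/2)² = π × (0.0764/2)² = 0.004584 m².
Convert discharge: 11800 mL/min = 0.0001967 m³/s.
Darcy's law rearranged: K = Q·L / (A·Δh) = 0.0001967 × 0.204 / (0.004584 × 1.05) = 0.008335 m/s = 720.1 m/day.

720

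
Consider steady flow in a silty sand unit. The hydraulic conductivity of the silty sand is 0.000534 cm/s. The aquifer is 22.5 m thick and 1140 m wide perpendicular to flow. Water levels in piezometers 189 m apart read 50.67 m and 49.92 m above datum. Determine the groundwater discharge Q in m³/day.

Convert K: 0.000534 cm/s × 864 = 0.4614 m/day.
Cross-sectional area A = 1140 × 22.5 = 25650 m².
Hydraulic gradient i = (50.67 − 49.92) / 189 = 0.75 / 189 = 0.003968.
Darcy's law: Q = K · A · i = 0.4614 × 25650 × 0.003968 = 46.96 m³/day.

47.0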